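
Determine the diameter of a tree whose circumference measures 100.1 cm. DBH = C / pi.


DBH = C / pi = 100.1 / 3.141593 = 31.8628 ≈ 31.86 cm

31.86 cm


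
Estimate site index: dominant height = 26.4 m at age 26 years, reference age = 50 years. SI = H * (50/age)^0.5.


50/26 = 1.92308
(1.92308)^0.5 = 1.38675
SI = 26.4 * 1.38675 = 36.6102 ≈ 36.6 m

36.6 m


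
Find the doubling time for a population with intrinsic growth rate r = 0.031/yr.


td = ln(2) / 0.031 = 0.693147 / 0.031 = 22.3596 ≈ 22.4 years

22.4 years


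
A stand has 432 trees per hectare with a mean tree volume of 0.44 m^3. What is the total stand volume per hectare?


V_stand = 432 * 0.44 = 190.08 ≈ 190.1 m^3/ha

190.1 m^3/ha


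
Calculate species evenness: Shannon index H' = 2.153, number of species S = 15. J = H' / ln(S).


ln(15) = 2.70805
J = H' / ln(S) = 2.153 / 2.70805 = 0.795037 ≈ 0.7950

0.7950


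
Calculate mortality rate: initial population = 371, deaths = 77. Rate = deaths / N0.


Mortality rate = 77 / 371 = 0.207547 ≈ 0.2075

0.2075


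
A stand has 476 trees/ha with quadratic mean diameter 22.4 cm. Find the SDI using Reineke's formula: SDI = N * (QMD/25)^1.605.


QMD/25 = 22.4/25 = 0.896
(0.896)^1.605 = exp(1.605 * ln(0.896)) = exp(1.605 * (-0.109815)) = exp(-0.176253) = 0.838406
SDI = 476 * 0.838406 = 399.081 ≈ 399

399


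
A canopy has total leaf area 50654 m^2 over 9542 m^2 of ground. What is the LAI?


LAI = 50654 / 9542 = 5.3085 ≈ 5.31

5.31


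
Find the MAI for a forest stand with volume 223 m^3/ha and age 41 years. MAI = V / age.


MAI = 223 / 41 = 5.4390 ≈ 5.44 m^3/ha/yr

5.44 m^3/ha/yr


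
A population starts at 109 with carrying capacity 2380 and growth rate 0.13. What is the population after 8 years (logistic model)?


(K - N0)/N0 = (2380 - 109)/109 = 2271/109 = 20.8349
r*t = 0.13 * 8 = 1.04; exp(-1.04) = 0.353455
20.8349 * 0.353455 = 7.36420
1 + 7.36420 = 8.36420
N = 2380 / 8.36420 = 284.546 ≈ 285

285


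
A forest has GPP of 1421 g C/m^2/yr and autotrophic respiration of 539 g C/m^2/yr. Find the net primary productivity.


NPP = GPP - Ra = 1421 - 539 = 882 g C/m^2/yr

882 g C/m^2/yr


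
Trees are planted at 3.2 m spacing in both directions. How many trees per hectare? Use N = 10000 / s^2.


N = 10000 / 3.2^2 = 10000 / 10.24 = 976.563 ≈ 977 trees/ha

977 trees/ha


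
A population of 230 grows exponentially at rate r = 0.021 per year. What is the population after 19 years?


r*t = 0.021 * 19 = 0.399
exp(0.399) = 1.49033
N = 230 * 1.49033 = 342.776 ≈ 343

343


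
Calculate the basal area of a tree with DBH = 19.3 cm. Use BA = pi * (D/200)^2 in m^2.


D/200 = 19.3/200 = 0.0965 m
(D/200)^2 = 0.0965^2 = 0.00931225
BA = 3.141593 * 0.00931225 = 0.0292553 ≈ 0.0293 m^2

0.0293 m^2


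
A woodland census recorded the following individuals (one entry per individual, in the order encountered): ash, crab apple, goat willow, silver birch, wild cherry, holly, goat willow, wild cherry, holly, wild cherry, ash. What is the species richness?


Total individuals logged = 11
Distinct species (count of individuals): ash (2), crab apple (1), goat willow (2), silver birch (1), wild cherry (3), holly (2)
Species richness = number of distinct species = 6

6


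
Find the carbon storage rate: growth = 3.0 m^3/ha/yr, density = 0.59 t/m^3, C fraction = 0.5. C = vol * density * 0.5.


C = 3.0 * 0.59 * 0.5 = 0.885 ≈ 0.89 t C/ha/yr

0.89 t C/ha/yr


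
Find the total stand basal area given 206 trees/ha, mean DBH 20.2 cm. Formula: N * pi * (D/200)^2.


(D/200)^2 = (20.2/200)^2 = 0.101^2 = 0.010201
Individual BA = 3.141593 * 0.010201 = 0.0320474 m^2
Stand BA = 206 * 0.0320474 = 6.60176 ≈ 6.60 m^2/ha

6.60 m^2/ha


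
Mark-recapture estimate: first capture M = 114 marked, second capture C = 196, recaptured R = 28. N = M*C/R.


N = M * C / R = 114 * 196 / 28 = 22344 / 28 = 798

798 individuals


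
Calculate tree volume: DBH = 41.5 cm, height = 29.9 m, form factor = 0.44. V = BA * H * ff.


(D/200)^2 = (41.5/200)^2 = 0.2075^2 = 0.04305625
BA = 3.141593 * 0.04305625 = 0.135265 m^2
V = 0.135265 * 29.9 * 0.44 = 1.77955 ≈ 1.780 m^3

1.780 m^3


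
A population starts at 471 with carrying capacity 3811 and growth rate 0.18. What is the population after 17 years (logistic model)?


(K - N0)/N0 = (3811 - 471)/471 = 3340/471 = 7.09130
r*t = 0.18 * 17 = 3.06; exp(-3.06) = 0.0468877
7.09130 * 0.0468877 = 0.332495
1 + 0.332495 = 1.33250
N = 3811 / 1.33250 = 2860.04 ≈ 2860

2860


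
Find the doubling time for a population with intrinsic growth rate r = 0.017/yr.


td = ln(2) / 0.017 = 0.693147 / 0.017 = 40.7734 ≈ 40.8 years

40.8 years


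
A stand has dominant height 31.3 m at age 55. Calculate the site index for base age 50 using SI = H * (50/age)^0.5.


50/55 = 0.909091
(0.909091)^0.5 = 0.953463
SI = 31.3 * 0.953463 = 29.8434 ≈ 29.8 m

29.8 m


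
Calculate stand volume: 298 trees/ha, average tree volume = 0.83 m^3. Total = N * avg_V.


V_stand = 298 * 0.83 = 247.34 ≈ 247.3 m^3/ha

247.3 m^3/ha


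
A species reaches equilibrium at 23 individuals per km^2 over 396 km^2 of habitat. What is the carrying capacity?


K = 23 * 396 = 9108 individuals

9108 individuals


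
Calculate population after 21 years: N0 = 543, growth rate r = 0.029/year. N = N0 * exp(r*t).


r*t = 0.029 * 21 = 0.609
exp(0.609) = 1.83859
N = 543 * 1.83859 = 998.354 ≈ 998

998


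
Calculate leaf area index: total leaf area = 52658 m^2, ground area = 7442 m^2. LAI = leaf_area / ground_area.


LAI = 52658 / 7442 = 7.0758 ≈ 7.08

7.08


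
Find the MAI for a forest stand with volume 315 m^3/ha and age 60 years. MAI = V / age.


MAI = 315 / 60 = 5.25 m^3/ha/yr

5.25 m^3/ha/yr


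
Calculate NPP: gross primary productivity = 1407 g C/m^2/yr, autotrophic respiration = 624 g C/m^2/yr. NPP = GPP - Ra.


NPP = GPP - Ra = 1407 - 624 = 783 g C/m^2/yr

783 g C/m^2/yr


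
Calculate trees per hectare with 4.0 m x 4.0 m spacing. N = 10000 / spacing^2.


N = 10000 / 4.0^2 = 10000 / 16 = 625.000 ≈ 625 trees/ha

625 trees/ha


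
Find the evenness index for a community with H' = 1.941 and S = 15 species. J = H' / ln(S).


ln(15) = 2.70805
J = H' / ln(S) = 1.941 / 2.70805 = 0.716752 ≈ 0.7168

0.7168


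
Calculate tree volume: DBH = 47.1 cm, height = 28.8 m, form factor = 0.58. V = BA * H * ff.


(D/200)^2 = (47.1/200)^2 = 0.2355^2 = 0.05546025
BA = 3.141593 * 0.05546025 = 0.174234 m^2
V = 0.174234 * 28.8 * 0.58 = 2.91040 ≈ 2.910 m^3

2.910 m^3


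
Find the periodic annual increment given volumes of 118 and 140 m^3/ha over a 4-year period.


PAI = (V2 - V1) / period = (140 - 118) / 4 = 22 / 4 = 5.50 m^3/ha/yr

5.50 m^3/ha/yr


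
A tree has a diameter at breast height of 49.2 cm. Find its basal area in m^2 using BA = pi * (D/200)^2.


D/200 = 49.2/200 = 0.246 m
(D/200)^2 = 0.246^2 = 0.060516
BA = 3.141593 * 0.060516 = 0.190117 ≈ 0.1901 m^2

0.1901 m^2


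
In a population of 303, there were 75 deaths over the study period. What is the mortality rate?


Mortality rate = 75 / 303 = 0.247525 ≈ 0.2475

0.2475


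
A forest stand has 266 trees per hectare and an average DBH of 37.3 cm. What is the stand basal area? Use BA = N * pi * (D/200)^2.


(D/200)^2 = (37.3/200)^2 = 0.1865^2 = 0.03478225
Individual BA = 3.141593 * 0.03478225 = 0.109272 m^2
Stand BA = 266 * 0.109272 = 29.0664 ≈ 29.07 m^2/ha

29.07 m^2/ha


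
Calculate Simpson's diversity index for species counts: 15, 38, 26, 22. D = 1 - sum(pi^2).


Total N = 15 + 38 + 26 + 22 = 101
Per-species terms:
  p = 15/101 = 0.148515; p^2 = 0.148515^2 = 0.022057
  p = 38/101 = 0.376238; p^2 = 0.376238^2 = 0.141555
  p = 26/101 = 0.257426; p^2 = 0.257426^2 = 0.066268
  p = 22/101 = 0.217822; p^2 = 0.217822^2 = 0.047446
sum(p^2) = 0.022057 + 0.141555 + 0.066268 + 0.047446 = 0.277326
D = 1 - 0.277326 = 0.722674 ≈ 0.7227

0.7227


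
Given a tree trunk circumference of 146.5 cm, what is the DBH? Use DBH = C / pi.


DBH = C / pi = 146.5 / 3.141593 = 46.6324 ≈ 46.63 cm

46.63 cm


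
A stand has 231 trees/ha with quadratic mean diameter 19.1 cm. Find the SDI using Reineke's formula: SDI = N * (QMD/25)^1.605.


QMD/25 = 19.1/25 = 0.764
(0.764)^1.605 = exp(1.605 * ln(0.764)) = exp(1.605 * (-0.269187)) = exp(-0.432045) = 0.649180
SDI = 231 * 0.649180 = 149.961 ≈ 150

150


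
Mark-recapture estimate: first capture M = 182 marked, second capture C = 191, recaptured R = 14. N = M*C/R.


N = M * C / R = 182 * 191 / 14 = 34762 / 14 = 2483

2483 individuals


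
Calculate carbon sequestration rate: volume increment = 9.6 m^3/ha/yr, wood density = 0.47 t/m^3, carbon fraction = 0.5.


C = 9.6 * 0.47 * 0.5 = 2.256 ≈ 2.26 t C/ha/yr

2.26 t C/ha/yr


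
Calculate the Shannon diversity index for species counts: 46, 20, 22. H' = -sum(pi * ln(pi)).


Total N = 46 + 20 + 22 = 88
Per-species terms:
  p = 46/88 = 0.522727; ln(p) = -0.648696; p*ln(p) = 0.522727 * (-0.648696) = -0.339091
  p = 20/88 = 0.227273; ln(p) = -1.481603; p*ln(p) = 0.227273 * (-1.481603) = -0.336728
  p = 22/88 = 0.250000; ln(p) = -1.386294; p*ln(p) = 0.250000 * (-1.386294) = -0.346574
sum(p*ln(p)) = (-0.339091) + (-0.336728) + (-0.346574) = -1.022393
H' = -(-1.022393) = 1.022393 ≈ 1.0224

1.0224


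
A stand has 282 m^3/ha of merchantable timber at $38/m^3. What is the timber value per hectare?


Value = 282 * 38 = $10716/ha

$10716/ha


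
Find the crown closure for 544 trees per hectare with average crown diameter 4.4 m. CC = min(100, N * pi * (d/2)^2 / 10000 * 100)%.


(d/2)^2 = (4.4/2)^2 = 2.2^2 = 4.84
Crown area = 3.141593 * 4.84 = 15.2053 m^2
N * area / 10000 * 100 = 544 * 15.2053 / 10000 * 100 = 82.7168
CC = min(100, 82.7168) = 82.7168 ≈ 82.7%

82.7%


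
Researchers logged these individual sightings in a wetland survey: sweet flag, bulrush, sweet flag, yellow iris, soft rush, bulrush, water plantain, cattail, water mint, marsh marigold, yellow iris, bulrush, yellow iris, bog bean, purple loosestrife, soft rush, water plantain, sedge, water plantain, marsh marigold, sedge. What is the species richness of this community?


Total individuals logged = 21
Distinct species (count of individuals): sweet flag (2), bulrush (3), yellow iris (3), soft rush (2), water plantain (3), cattail (1), water mint (1), marsh marigold (2), bog bean (1), purple loosestrife (1), sedge (2)
Species richness = number of distinct species = 11

11


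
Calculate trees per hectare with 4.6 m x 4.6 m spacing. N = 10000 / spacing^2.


N = 10000 / 4.6^2 = 10000 / 21.16 = 472.590 ≈ 473 trees/ha

473 trees/ha


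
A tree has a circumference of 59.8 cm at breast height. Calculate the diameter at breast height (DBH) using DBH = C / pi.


DBH = C / pi = 59.8 / 3.141593 = 19.0349 ≈ 19.03 cm

19.03 cm


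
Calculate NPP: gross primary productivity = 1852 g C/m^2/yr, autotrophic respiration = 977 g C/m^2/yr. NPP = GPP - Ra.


NPP = GPP - Ra = 1852 - 977 = 875 g C/m^2/yr

875 g C/m^2/yr


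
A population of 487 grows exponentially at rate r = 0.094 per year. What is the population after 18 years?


r*t = 0.094 * 18 = 1.692
exp(1.692) = 5.43033
N = 487 * 5.43033 = 2644.57 ≈ 2645

2645


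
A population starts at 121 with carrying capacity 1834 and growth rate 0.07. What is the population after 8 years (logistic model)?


(K - N0)/N0 = (1834 - 121)/121 = 1713/121 = 14.1570
r*t = 0.07 * 8 = 0.56; exp(-0.56) = 0.571209
14.1570 * 0.571209 = 8.08661
1 + 8.08661 = 9.08661
N = 1834 / 9.08661 = 201.835 ≈ 202

202


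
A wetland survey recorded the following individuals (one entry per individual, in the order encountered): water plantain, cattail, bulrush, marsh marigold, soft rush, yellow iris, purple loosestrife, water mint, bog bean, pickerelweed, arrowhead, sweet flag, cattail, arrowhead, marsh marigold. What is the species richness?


Total individuals logged = 15
Distinct species (count of individuals): water plantain (1), cattail (2), bulrush (1), marsh marigold (2), soft rush (1), yellow iris (1), purple loosestrife (1), water mint (1), bog bean (1), pickerelweed (1), arrowhead (2), sweet flag (1)
Species richness = number of distinct species = 12

12


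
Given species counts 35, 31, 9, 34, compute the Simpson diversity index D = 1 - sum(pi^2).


Total N = 35 + 31 + 9 + 34 = 109
Per-species terms:
  p = 35/109 = 0.321101; p^2 = 0.321101^2 = 0.103106
  p = 31/109 = 0.284404; p^2 = 0.284404^2 = 0.080886
  p = 9/109 = 0.082569; p^2 = 0.082569^2 = 0.006818
  p = 34/109 = 0.311927; p^2 = 0.311927^2 = 0.097298
sum(p^2) = 0.103106 + 0.080886 + 0.006818 + 0.097298 = 0.288108
D = 1 - 0.288108 = 0.711892 ≈ 0.7119

0.7119


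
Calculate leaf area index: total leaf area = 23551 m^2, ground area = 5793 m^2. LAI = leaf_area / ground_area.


LAI = 23551 / 5793 = 4.0654 ≈ 4.07

4.07


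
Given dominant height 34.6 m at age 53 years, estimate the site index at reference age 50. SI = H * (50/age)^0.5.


50/53 = 0.943396
(0.943396)^0.5 = 0.971286
SI = 34.6 * 0.971286 = 33.6065 ≈ 33.6 m

33.6 m


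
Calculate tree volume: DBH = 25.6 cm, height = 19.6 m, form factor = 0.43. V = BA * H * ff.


(D/200)^2 = (25.6/200)^2 = 0.128^2 = 0.016384
BA = 3.141593 * 0.016384 = 0.0514719 m^2
V = 0.0514719 * 19.6 * 0.43 = 0.433805 ≈ 0.434 m^3

0.434 m^3


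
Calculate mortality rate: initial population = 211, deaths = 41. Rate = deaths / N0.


Mortality rate = 41 / 211 = 0.194313 ≈ 0.1943

0.1943


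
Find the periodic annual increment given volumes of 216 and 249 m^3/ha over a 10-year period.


PAI = (V2 - V1) / period = (249 - 216) / 10 = 33 / 10 = 3.30 m^3/ha/yr

3.30 m^3/ha/yr


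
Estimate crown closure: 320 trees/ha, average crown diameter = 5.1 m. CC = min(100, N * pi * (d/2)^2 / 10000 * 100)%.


(d/2)^2 = (5.1/2)^2 = 2.55^2 = 6.5025
Crown area = 3.141593 * 6.5025 = 20.4282 m^2
N * area / 10000 * 100 = 320 * 20.4282 / 10000 * 100 = 65.3702
CC = min(100, 65.3702) = 65.3702 ≈ 65.4%

65.4%


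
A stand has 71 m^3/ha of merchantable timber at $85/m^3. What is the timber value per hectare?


Value = 71 * 85 = $6035/ha

$6035/ha


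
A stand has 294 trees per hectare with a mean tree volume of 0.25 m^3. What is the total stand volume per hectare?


V_stand = 294 * 0.25 = 73.5 m^3/ha

73.5 m^3/ha


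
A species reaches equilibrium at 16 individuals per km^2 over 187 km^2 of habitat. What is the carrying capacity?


K = 16 * 187 = 2992 individuals

2992 individuals


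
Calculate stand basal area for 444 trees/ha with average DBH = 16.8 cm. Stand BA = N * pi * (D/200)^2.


(D/200)^2 = (16.8/200)^2 = 0.084^2 = 0.007056
Individual BA = 3.141593 * 0.007056 = 0.0221671 m^2
Stand BA = 444 * 0.0221671 = 9.84219 ≈ 9.84 m^2/ha

9.84 m^2/ha


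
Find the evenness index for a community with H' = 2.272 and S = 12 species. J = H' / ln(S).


ln(12) = 2.48491
J = H' / ln(S) = 2.272 / 2.48491 = 0.914319 ≈ 0.9143

0.9143


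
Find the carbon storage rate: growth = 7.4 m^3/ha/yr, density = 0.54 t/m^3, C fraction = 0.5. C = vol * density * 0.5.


C = 7.4 * 0.54 * 0.5 = 1.998 ≈ 2.00 t C/ha/yr

2.00 t C/ha/yr


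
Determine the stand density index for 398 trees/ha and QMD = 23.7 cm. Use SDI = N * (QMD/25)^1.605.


QMD/25 = 23.7/25 = 0.948
(0.948)^1.605 = exp(1.605 * ln(0.948)) = exp(1.605 * (-0.0534008)) = exp(-0.0857083) = 0.917862
SDI = 398 * 0.917862 = 365.309 ≈ 365

365


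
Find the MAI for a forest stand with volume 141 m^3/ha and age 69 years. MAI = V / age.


MAI = 141 / 69 = 2.0435 ≈ 2.04 m^3/ha/yr

2.04 m^3/ha/yr


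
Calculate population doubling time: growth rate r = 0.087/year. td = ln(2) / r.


td = ln(2) / 0.087 = 0.693147 / 0.087 = 7.96721 ≈ 8.0 years

8.0 years


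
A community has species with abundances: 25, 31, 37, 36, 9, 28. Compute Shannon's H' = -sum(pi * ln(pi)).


Total N = 25 + 31 + 37 + 36 + 9 + 28 = 166
Per-species terms:
  p = 25/166 = 0.150602; ln(p) = -1.893115; p*ln(p) = 0.150602 * (-1.893115) = -0.285107
  p = 31/166 = 0.186747; ln(p) = -1.678001; p*ln(p) = 0.186747 * (-1.678001) = -0.313362
  p = 37/166 = 0.222892; ln(p) = -1.501068; p*ln(p) = 0.222892 * (-1.501068) = -0.334576
  p = 36/166 = 0.216867; ln(p) = -1.528471; p*ln(p) = 0.216867 * (-1.528471) = -0.331475
  p = 9/166 = 0.054217; ln(p) = -2.914761; p*ln(p) = 0.054217 * (-2.914761) = -0.158030
  p = 28/166 = 0.168675; ln(p) = -1.779781; p*ln(p) = 0.168675 * (-1.779781) = -0.300205
sum(p*ln(p)) = (-0.285107) + (-0.313362) + (-0.334576) + (-0.331475) + (-0.158030) + (-0.300205) = -1.722755
H' = -(-1.722755) = 1.722755 ≈ 1.7228

1.7228


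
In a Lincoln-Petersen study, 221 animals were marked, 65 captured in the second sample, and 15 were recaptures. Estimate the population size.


N = M * C / R = 221 * 65 / 15 = 14365 / 15 = 957.67 ≈ 958

958 individuals


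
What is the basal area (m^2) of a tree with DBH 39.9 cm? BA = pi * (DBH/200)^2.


D/200 = 39.9/200 = 0.1995 m
(D/200)^2 = 0.1995^2 = 0.03980025
BA = 3.141593 * 0.03980025 = 0.125036 ≈ 0.1250 m^2

0.1250 m^2


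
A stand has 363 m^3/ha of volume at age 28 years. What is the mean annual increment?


MAI = 363 / 28 = 12.9643 ≈ 12.96 m^3/ha/yr

12.96 m^3/ha/yr


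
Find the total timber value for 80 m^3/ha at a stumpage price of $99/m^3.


Value = 80 * 99 = $7920/ha

$7920/ha


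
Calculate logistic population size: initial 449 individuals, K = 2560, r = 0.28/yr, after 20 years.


(K - N0)/N0 = (2560 - 449)/449 = 2111/449 = 4.70156
r*t = 0.28 * 20 = 5.6; exp(-5.6) = 0.00369786
4.70156 * 0.00369786 = 0.0173857
1 + 0.0173857 = 1.01739
N = 2560 / 1.01739 = 2516.24 ≈ 2516

2516


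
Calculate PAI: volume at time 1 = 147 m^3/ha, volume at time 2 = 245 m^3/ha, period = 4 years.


PAI = (V2 - V1) / period = (245 - 147) / 4 = 98 / 4 = 24.50 m^3/ha/yr

24.50 m^3/ha/yr


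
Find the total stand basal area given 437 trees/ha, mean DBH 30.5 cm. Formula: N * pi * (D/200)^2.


(D/200)^2 = (30.5/200)^2 = 0.1525^2 = 0.02325625
Individual BA = 3.141593 * 0.02325625 = 0.0730617 m^2
Stand BA = 437 * 0.0730617 = 31.9280 ≈ 31.93 m^2/ha

31.93 m^2/ha


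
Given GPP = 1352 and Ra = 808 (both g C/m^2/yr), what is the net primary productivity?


NPP = GPP - Ra = 1352 - 808 = 544 g C/m^2/yr

544 g C/m^2/yr


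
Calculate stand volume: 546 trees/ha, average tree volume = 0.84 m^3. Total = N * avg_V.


V_stand = 546 * 0.84 = 458.64 ≈ 458.6 m^3/ha

458.6 m^3/ha


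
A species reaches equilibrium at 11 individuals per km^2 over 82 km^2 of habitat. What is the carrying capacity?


K = 11 * 82 = 902 individuals

902 individuals


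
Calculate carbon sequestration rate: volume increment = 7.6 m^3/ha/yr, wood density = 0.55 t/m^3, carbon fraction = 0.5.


C = 7.6 * 0.55 * 0.5 = 2.09 t C/ha/yr

2.09 t C/ha/yr


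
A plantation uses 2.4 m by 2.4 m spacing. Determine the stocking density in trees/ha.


N = 10000 / 2.4^2 = 10000 / 5.76 = 1736.11 ≈ 1736 trees/ha

1736 trees/ha


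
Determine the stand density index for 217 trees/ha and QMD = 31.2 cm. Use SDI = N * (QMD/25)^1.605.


QMD/25 = 31.2/25 = 1.248
(1.248)^1.605 = exp(1.605 * ln(1.248)) = exp(1.605 * 0.221542) = exp(0.355575) = 1.42700
SDI = 217 * 1.42700 = 309.659 ≈ 310

310


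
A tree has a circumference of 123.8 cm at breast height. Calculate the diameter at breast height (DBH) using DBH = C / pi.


DBH = C / pi = 123.8 / 3.141593 = 39.4068 ≈ 39.41 cm

39.41 cm


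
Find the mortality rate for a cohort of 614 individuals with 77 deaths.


Mortality rate = 77 / 614 = 0.125407 ≈ 0.1254

0.1254


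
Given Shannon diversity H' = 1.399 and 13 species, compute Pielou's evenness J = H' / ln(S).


ln(13) = 2.56495
J = H' / ln(S) = 1.399 / 2.56495 = 0.545430 ≈ 0.5454

0.5454


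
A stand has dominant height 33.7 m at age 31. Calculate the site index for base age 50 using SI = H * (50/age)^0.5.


50/31 = 1.61290
(1.61290)^0.5 = 1.27000
SI = 33.7 * 1.27000 = 42.7990 ≈ 42.8 m

42.8 m


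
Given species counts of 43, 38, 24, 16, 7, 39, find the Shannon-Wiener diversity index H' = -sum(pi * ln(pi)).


Total N = 43 + 38 + 24 + 16 + 7 + 39 = 167
Per-species terms:
  p = 43/167 = 0.257485; ln(p) = -1.356794; p*ln(p) = 0.257485 * (-1.356794) = -0.349354
  p = 38/167 = 0.227545; ln(p) = -1.480407; p*ln(p) = 0.227545 * (-1.480407) = -0.336859
  p = 24/167 = 0.143713; ln(p) = -1.939937; p*ln(p) = 0.143713 * (-1.939937) = -0.278794
  p = 16/167 = 0.095808; ln(p) = -2.345409; p*ln(p) = 0.095808 * (-2.345409) = -0.224709
  p = 7/167 = 0.041916; ln(p) = -3.172088; p*ln(p) = 0.041916 * (-3.172088) = -0.132961
  p = 39/167 = 0.233533; ln(p) = -1.454432; p*ln(p) = 0.233533 * (-1.454432) = -0.339658
sum(p*ln(p)) = (-0.349354) + (-0.336859) + (-0.278794) + (-0.224709) + (-0.132961) + (-0.339658) = -1.662335
H' = -(-1.662335) = 1.662335 ≈ 1.6623

1.6623


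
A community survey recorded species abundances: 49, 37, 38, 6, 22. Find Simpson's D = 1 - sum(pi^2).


Total N = 49 + 37 + 38 + 6 + 22 = 152
Per-species terms:
  p = 49/152 = 0.322368; p^2 = 0.322368^2 = 0.103921
  p = 37/152 = 0.243421; p^2 = 0.243421^2 = 0.059254
  p = 38/152 = 0.250000; p^2 = 0.250000^2 = 0.062500
  p = 6/152 = 0.039474; p^2 = 0.039474^2 = 0.001558
  p = 22/152 = 0.144737; p^2 = 0.144737^2 = 0.020949
sum(p^2) = 0.103921 + 0.059254 + 0.062500 + 0.001558 + 0.020949 = 0.248182
D = 1 - 0.248182 = 0.751818 ≈ 0.7518

0.7518


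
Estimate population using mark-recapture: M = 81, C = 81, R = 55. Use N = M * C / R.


N = M * C / R = 81 * 81 / 55 = 6561 / 55 = 119.29 ≈ 119

119 individuals


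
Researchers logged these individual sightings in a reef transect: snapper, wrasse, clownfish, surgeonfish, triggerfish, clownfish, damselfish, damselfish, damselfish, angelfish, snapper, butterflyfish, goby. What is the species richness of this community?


Total individuals logged = 13
Distinct species (count of individuals): snapper (2), wrasse (1), clownfish (2), surgeonfish (1), triggerfish (1), damselfish (3), angelfish (1), butterflyfish (1), goby (1)
Species richness = number of distinct species = 9

9


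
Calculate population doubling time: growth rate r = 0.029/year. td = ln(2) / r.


td = ln(2) / 0.029 = 0.693147 / 0.029 = 23.9016 ≈ 23.9 years

23.9 years


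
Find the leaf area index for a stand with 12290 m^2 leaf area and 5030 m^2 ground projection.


LAI = 12290 / 5030 = 2.4433 ≈ 2.44

2.44


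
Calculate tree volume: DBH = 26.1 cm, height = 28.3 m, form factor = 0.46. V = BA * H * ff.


(D/200)^2 = (26.1/200)^2 = 0.1305^2 = 0.01703025
BA = 3.141593 * 0.01703025 = 0.0535021 m^2
V = 0.0535021 * 28.3 * 0.46 = 0.696490 ≈ 0.696 m^3

0.696 m^3


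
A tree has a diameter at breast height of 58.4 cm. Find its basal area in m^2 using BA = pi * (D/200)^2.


D/200 = 58.4/200 = 0.292 m
(D/200)^2 = 0.292^2 = 0.085264
BA = 3.141593 * 0.085264 = 0.267865 ≈ 0.2679 m^2

0.2679 m^2


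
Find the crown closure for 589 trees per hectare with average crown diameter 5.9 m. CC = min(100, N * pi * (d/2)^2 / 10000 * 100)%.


(d/2)^2 = (5.9/2)^2 = 2.95^2 = 8.7025
Crown area = 3.141593 * 8.7025 = 27.3397 m^2
N * area / 10000 * 100 = 589 * 27.3397 / 10000 * 100 = 161.031
CC = min(100, 161.031) = 100%

100%


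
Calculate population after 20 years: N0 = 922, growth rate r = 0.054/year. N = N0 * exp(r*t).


r*t = 0.054 * 20 = 1.08
exp(1.08) = 2.94468
N = 922 * 2.94468 = 2714.99 ≈ 2715

2715


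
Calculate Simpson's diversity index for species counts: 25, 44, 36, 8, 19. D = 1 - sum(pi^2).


Total N = 25 + 44 + 36 + 8 + 19 = 132
Per-species terms:
  p = 25/132 = 0.189394; p^2 = 0.189394^2 = 0.035870
  p = 44/132 = 0.333333; p^2 = 0.333333^2 = 0.111111
  p = 36/132 = 0.272727; p^2 = 0.272727^2 = 0.074380
  p = 8/132 = 0.060606; p^2 = 0.060606^2 = 0.003673
  p = 19/132 = 0.143939; p^2 = 0.143939^2 = 0.020718
sum(p^2) = 0.035870 + 0.111111 + 0.074380 + 0.003673 + 0.020718 = 0.245752
D = 1 - 0.245752 = 0.754248 ≈ 0.7542

0.7542


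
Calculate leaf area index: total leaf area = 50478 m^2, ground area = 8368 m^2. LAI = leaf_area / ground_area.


LAI = 50478 / 8368 = 6.0323 ≈ 6.03

6.03


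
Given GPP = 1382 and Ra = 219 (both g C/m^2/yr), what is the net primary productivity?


NPP = GPP - Ra = 1382 - 219 = 1163 g C/m^2/yr

1163 g C/m^2/yr


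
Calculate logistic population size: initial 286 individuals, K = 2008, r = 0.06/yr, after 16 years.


(K - N0)/N0 = (2008 - 286)/286 = 1722/286 = 6.02098
r*t = 0.06 * 16 = 0.96; exp(-0.96) = 0.382893
6.02098 * 0.382893 = 2.30539
1 + 2.30539 = 3.30539
N = 2008 / 3.30539 = 607.493 ≈ 607

607


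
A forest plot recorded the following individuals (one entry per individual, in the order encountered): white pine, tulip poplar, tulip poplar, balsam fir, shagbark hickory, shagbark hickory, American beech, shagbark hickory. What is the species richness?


Total individuals logged = 8
Distinct species (count of individuals): white pine (1), tulip poplar (2), balsam fir (1), shagbark hickory (3), American beech (1)
Species richness = number of distinct species = 5

5


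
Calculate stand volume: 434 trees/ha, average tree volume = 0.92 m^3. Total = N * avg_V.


V_stand = 434 * 0.92 = 399.28 ≈ 399.3 m^3/ha

399.3 m^3/ha


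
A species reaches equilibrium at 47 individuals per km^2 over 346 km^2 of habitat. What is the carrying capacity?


K = 47 * 346 = 16262 individuals

16262 individuals


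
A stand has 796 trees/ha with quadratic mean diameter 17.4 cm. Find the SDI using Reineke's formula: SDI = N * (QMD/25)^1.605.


QMD/25 = 17.4/25 = 0.696
(0.696)^1.605 = exp(1.605 * ln(0.696)) = exp(1.605 * (-0.362406)) = exp(-0.581662) = 0.558969
SDI = 796 * 0.558969 = 444.939 ≈ 445

445


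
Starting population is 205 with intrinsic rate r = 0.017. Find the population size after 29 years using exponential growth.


r*t = 0.017 * 29 = 0.493
exp(0.493) = 1.63722
N = 205 * 1.63722 = 335.630 ≈ 336

336


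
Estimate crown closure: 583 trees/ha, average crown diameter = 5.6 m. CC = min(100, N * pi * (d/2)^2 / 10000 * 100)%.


(d/2)^2 = (5.6/2)^2 = 2.8^2 = 7.84
Crown area = 3.141593 * 7.84 = 24.6301 m^2
N * area / 10000 * 100 = 583 * 24.6301 / 10000 * 100 = 143.593
CC = min(100, 143.593) = 100%

100%


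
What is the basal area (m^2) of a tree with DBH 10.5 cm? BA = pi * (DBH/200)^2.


D/200 = 10.5/200 = 0.0525 m
(D/200)^2 = 0.0525^2 = 0.00275625
BA = 3.141593 * 0.00275625 = 0.00865902 ≈ 0.0087 m^2

0.0087 m^2


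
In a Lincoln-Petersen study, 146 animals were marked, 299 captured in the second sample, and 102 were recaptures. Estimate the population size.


N = M * C / R = 146 * 299 / 102 = 43654 / 102 = 427.98 ≈ 428

428 individuals


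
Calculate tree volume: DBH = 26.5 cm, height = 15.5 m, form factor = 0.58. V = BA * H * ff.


(D/200)^2 = (26.5/200)^2 = 0.1325^2 = 0.01755625
BA = 3.141593 * 0.01755625 = 0.0551546 m^2
V = 0.0551546 * 15.5 * 0.58 = 0.495840 ≈ 0.496 m^3

0.496 m^3


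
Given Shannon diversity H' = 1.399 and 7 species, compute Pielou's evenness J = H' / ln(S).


ln(7) = 1.94591
J = H' / ln(S) = 1.399 / 1.94591 = 0.718944 ≈ 0.7189

0.7189


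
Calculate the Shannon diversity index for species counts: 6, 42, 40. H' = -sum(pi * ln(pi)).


Total N = 6 + 42 + 40 = 88
Per-species terms:
  p = 6/88 = 0.068182; ln(p) = -2.685575; p*ln(p) = 0.068182 * (-2.685575) = -0.183108
  p = 42/88 = 0.477273; ln(p) = -0.739667; p*ln(p) = 0.477273 * (-0.739667) = -0.353023
  p = 40/88 = 0.454545; ln(p) = -0.788458; p*ln(p) = 0.454545 * (-0.788458) = -0.358390
sum(p*ln(p)) = (-0.183108) + (-0.353023) + (-0.358390) = -0.894521
H' = -(-0.894521) = 0.894521 ≈ 0.8945

0.8945


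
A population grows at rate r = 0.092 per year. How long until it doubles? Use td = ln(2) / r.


td = ln(2) / 0.092 = 0.693147 / 0.092 = 7.53421 ≈ 7.5 years

7.5 years


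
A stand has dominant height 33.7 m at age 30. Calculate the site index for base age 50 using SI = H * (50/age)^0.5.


50/30 = 1.66667
(1.66667)^0.5 = 1.29100
SI = 33.7 * 1.29100 = 43.5067 ≈ 43.5 m

43.5 m


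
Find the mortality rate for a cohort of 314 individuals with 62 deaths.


Mortality rate = 62 / 314 = 0.197452 ≈ 0.1975

0.1975


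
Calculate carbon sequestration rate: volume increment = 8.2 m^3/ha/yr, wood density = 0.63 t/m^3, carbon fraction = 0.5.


C = 8.2 * 0.63 * 0.5 = 2.583 ≈ 2.58 t C/ha/yr

2.58 t C/ha/yr


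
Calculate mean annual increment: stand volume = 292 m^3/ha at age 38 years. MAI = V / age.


MAI = 292 / 38 = 7.6842 ≈ 7.68 m^3/ha/yr

7.68 m^3/ha/yr


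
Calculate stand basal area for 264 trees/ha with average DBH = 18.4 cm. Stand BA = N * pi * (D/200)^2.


(D/200)^2 = (18.4/200)^2 = 0.092^2 = 0.008464
Individual BA = 3.141593 * 0.008464 = 0.0265904 m^2
Stand BA = 264 * 0.0265904 = 7.01987 ≈ 7.02 m^2/ha

7.02 m^2/ha


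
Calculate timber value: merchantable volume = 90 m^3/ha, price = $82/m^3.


Value = 90 * 82 = $7380/ha

$7380/ha


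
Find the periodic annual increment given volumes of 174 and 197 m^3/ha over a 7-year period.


PAI = (V2 - V1) / period = (197 - 174) / 7 = 23 / 7 = 3.2857 ≈ 3.29 m^3/ha/yr

3.29 m^3/ha/yr


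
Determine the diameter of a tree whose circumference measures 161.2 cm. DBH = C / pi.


DBH = C / pi = 161.2 / 3.141593 = 51.3115 ≈ 51.31 cm

51.31 cm


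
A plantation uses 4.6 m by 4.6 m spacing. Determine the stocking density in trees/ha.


N = 10000 / 4.6^2 = 10000 / 21.16 = 472.590 ≈ 473 trees/ha

473 trees/ha


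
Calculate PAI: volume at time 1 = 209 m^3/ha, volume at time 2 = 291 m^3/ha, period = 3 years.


PAI = (V2 - V1) / period = (291 - 209) / 3 = 82 / 3 = 27.3333 ≈ 27.33 m^3/ha/yr

27.33 m^3/ha/yr


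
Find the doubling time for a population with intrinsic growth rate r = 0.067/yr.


td = ln(2) / 0.067 = 0.693147 / 0.067 = 10.3455 ≈ 10.3 years

10.3 years


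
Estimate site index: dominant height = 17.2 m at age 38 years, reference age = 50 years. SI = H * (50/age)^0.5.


50/38 = 1.31579
(1.31579)^0.5 = 1.14708
SI = 17.2 * 1.14708 = 19.7298 ≈ 19.7 m

19.7 m


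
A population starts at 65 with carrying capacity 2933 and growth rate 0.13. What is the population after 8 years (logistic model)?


(K - N0)/N0 = (2933 - 65)/65 = 2868/65 = 44.1231
r*t = 0.13 * 8 = 1.04; exp(-1.04) = 0.353455
44.1231 * 0.353455 = 15.5955
1 + 15.5955 = 16.5955
N = 2933 / 16.5955 = 176.735 ≈ 177

177


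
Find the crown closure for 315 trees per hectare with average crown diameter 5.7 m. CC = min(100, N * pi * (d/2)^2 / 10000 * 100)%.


(d/2)^2 = (5.7/2)^2 = 2.85^2 = 8.1225
Crown area = 3.141593 * 8.1225 = 25.5176 m^2
N * area / 10000 * 100 = 315 * 25.5176 / 10000 * 100 = 80.3804
CC = min(100, 80.3804) = 80.3804 ≈ 80.4%

80.4%


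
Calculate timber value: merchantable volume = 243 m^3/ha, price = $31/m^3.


Value = 243 * 31 = $7533/ha

$7533/ha


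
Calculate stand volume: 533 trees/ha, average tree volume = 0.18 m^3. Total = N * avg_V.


V_stand = 533 * 0.18 = 95.94 ≈ 95.9 m^3/ha

95.9 m^3/ha


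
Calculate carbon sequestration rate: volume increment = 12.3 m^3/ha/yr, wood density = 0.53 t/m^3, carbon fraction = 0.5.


C = 12.3 * 0.53 * 0.5 = 3.2595 ≈ 3.26 t C/ha/yr

3.26 t C/ha/yr


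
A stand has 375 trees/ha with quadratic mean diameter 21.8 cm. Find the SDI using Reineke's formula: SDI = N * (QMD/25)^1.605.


QMD/25 = 21.8/25 = 0.872
(0.872)^1.605 = exp(1.605 * ln(0.872)) = exp(1.605 * (-0.136966)) = exp(-0.219830) = 0.802655
SDI = 375 * 0.802655 = 300.996 ≈ 301

301


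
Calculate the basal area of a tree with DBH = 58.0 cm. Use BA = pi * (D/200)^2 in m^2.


D/200 = 58.0/200 = 0.29 m
(D/200)^2 = 0.29^2 = 0.0841
BA = 3.141593 * 0.0841 = 0.264208 ≈ 0.2642 m^2

0.2642 m^2


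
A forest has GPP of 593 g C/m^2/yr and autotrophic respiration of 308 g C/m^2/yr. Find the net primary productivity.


NPP = GPP - Ra = 593 - 308 = 285 g C/m^2/yr

285 g C/m^2/yr


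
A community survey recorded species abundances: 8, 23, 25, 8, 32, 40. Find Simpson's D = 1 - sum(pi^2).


Total N = 8 + 23 + 25 + 8 + 32 + 40 = 136
Per-species terms:
  p = 8/136 = 0.058824; p^2 = 0.058824^2 = 0.003460
  p = 23/136 = 0.169118; p^2 = 0.169118^2 = 0.028601
  p = 25/136 = 0.183824; p^2 = 0.183824^2 = 0.033791
  p = 8/136 = 0.058824; p^2 = 0.058824^2 = 0.003460
  p = 32/136 = 0.235294; p^2 = 0.235294^2 = 0.055363
  p = 40/136 = 0.294118; p^2 = 0.294118^2 = 0.086505
sum(p^2) = 0.003460 + 0.028601 + 0.033791 + 0.003460 + 0.055363 + 0.086505 = 0.211180
D = 1 - 0.211180 = 0.788820 ≈ 0.7888

0.7888


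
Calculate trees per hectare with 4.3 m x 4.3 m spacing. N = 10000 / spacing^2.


N = 10000 / 4.3^2 = 10000 / 18.49 = 540.833 ≈ 541 trees/ha

541 trees/ha


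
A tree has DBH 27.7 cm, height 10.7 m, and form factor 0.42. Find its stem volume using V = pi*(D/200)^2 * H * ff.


(D/200)^2 = (27.7/200)^2 = 0.1385^2 = 0.01918225
BA = 3.141593 * 0.01918225 = 0.0602628 m^2
V = 0.0602628 * 10.7 * 0.42 = 0.270821 ≈ 0.271 m^3

0.271 m^3


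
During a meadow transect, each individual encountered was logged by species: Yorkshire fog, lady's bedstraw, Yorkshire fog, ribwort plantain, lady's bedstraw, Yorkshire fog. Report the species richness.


Total individuals logged = 6
Distinct species (count of individuals): Yorkshire fog (3), lady's bedstraw (2), ribwort plantain (1)
Species richness = number of distinct species = 3

3


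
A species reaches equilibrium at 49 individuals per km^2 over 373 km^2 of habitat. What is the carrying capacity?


K = 49 * 373 = 18277 individuals

18277 individuals


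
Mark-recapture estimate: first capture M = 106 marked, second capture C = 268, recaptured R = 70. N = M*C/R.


N = M * C / R = 106 * 268 / 70 = 28408 / 70 = 405.83 ≈ 406

406 individuals


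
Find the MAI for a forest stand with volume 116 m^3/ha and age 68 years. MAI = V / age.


MAI = 116 / 68 = 1.7059 ≈ 1.71 m^3/ha/yr

1.71 m^3/ha/yr


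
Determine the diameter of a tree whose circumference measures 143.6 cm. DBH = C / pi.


DBH = C / pi = 143.6 / 3.141593 = 45.7093 ≈ 45.71 cm

45.71 cm


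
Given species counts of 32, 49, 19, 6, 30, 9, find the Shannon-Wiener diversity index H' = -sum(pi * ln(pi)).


Total N = 32 + 49 + 19 + 6 + 30 + 9 = 145
Per-species terms:
  p = 32/145 = 0.220690; ln(p) = -1.510996; p*ln(p) = 0.220690 * (-1.510996) = -0.333462
  p = 49/145 = 0.337931; ln(p) = -1.084914; p*ln(p) = 0.337931 * (-1.084914) = -0.366626
  p = 19/145 = 0.131034; ln(p) = -2.032298; p*ln(p) = 0.131034 * (-2.032298) = -0.266300
  p = 6/145 = 0.041379; ln(p) = -3.184982; p*ln(p) = 0.041379 * (-3.184982) = -0.131791
  p = 30/145 = 0.206897; ln(p) = -1.575534; p*ln(p) = 0.206897 * (-1.575534) = -0.325973
  p = 9/145 = 0.062069; ln(p) = -2.779509; p*ln(p) = 0.062069 * (-2.779509) = -0.172521
sum(p*ln(p)) = (-0.333462) + (-0.366626) + (-0.266300) + (-0.131791) + (-0.325973) + (-0.172521) = -1.596673
H' = -(-1.596673) = 1.596673 ≈ 1.5967

1.5967


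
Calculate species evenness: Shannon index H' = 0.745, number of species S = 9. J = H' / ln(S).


ln(9) = 2.19722
J = H' / ln(S) = 0.745 / 2.19722 = 0.339065 ≈ 0.3391

0.3391


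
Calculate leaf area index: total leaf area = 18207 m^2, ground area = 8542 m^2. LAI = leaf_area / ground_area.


LAI = 18207 / 8542 = 2.1315 ≈ 2.13

2.13


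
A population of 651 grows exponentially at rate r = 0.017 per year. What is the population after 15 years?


r*t = 0.017 * 15 = 0.255
exp(0.255) = 1.29046
N = 651 * 1.29046 = 840.089 ≈ 840

840


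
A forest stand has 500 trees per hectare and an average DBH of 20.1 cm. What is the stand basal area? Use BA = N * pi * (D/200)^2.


(D/200)^2 = (20.1/200)^2 = 0.1005^2 = 0.01010025
Individual BA = 3.141593 * 0.01010025 = 0.0317309 m^2
Stand BA = 500 * 0.0317309 = 15.8655 ≈ 15.87 m^2/ha

15.87 m^2/ha


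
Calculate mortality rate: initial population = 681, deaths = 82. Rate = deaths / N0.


Mortality rate = 82 / 681 = 0.120411 ≈ 0.1204

0.1204


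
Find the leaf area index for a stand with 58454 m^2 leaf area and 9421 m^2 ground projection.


LAI = 58454 / 9421 = 6.2046 ≈ 6.20

6.20


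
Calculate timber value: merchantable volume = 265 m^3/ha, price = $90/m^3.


Value = 265 * 90 = $23850/ha

$23850/ha


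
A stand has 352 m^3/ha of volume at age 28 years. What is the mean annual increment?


MAI = 352 / 28 = 12.5714 ≈ 12.57 m^3/ha/yr

12.57 m^3/ha/yr


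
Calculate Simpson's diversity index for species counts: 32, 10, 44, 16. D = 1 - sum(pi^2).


Total N = 32 + 10 + 44 + 16 = 102
Per-species terms:
  p = 32/102 = 0.313725; p^2 = 0.313725^2 = 0.098423
  p = 10/102 = 0.098039; p^2 = 0.098039^2 = 0.009612
  p = 44/102 = 0.431373; p^2 = 0.431373^2 = 0.186083
  p = 16/102 = 0.156863; p^2 = 0.156863^2 = 0.024606
sum(p^2) = 0.098423 + 0.009612 + 0.186083 + 0.024606 = 0.318724
D = 1 - 0.318724 = 0.681276 ≈ 0.6813

0.6813


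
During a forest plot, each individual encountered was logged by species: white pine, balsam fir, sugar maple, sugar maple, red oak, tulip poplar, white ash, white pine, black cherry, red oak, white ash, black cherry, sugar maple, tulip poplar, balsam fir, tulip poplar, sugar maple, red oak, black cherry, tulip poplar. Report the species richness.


Total individuals logged = 20
Distinct species (count of individuals): white pine (2), balsam fir (2), sugar maple (4), red oak (3), tulip poplar (4), white ash (2), black cherry (3)
Species richness = number of distinct species = 7

7


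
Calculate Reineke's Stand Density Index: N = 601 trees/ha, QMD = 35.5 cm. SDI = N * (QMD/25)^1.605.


QMD/25 = 35.5/25 = 1.42
(1.42)^1.605 = exp(1.605 * ln(1.42)) = exp(1.605 * 0.350657) = exp(0.562804) = 1.75559
SDI = 601 * 1.75559 = 1055.11 ≈ 1055

1055


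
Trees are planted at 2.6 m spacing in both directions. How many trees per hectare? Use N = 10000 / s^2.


N = 10000 / 2.6^2 = 10000 / 6.76 = 1479.29 ≈ 1479 trees/ha

1479 trees/ha


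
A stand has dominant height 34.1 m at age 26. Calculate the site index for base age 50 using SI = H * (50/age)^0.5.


50/26 = 1.92308
(1.92308)^0.5 = 1.38675
SI = 34.1 * 1.38675 = 47.2882 ≈ 47.3 m

47.3 m


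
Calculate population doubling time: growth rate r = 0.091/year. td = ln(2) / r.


td = ln(2) / 0.091 = 0.693147 / 0.091 = 7.61700 ≈ 7.6 years

7.6 years


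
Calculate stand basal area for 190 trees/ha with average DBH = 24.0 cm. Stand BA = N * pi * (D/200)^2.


(D/200)^2 = (24.0/200)^2 = 0.12^2 = 0.0144
Individual BA = 3.141593 * 0.0144 = 0.0452389 m^2
Stand BA = 190 * 0.0452389 = 8.59539 ≈ 8.60 m^2/ha

8.60 m^2/ha


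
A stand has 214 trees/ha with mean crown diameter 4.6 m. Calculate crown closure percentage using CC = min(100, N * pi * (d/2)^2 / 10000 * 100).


(d/2)^2 = (4.6/2)^2 = 2.3^2 = 5.29
Crown area = 3.141593 * 5.29 = 16.6190 m^2
N * area / 10000 * 100 = 214 * 16.6190 / 10000 * 100 = 35.5647
CC = min(100, 35.5647) = 35.5647 ≈ 35.6%

35.6%


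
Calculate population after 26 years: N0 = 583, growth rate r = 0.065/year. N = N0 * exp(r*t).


r*t = 0.065 * 26 = 1.69
exp(1.69) = 5.41948
N = 583 * 5.41948 = 3159.56 ≈ 3160

3160


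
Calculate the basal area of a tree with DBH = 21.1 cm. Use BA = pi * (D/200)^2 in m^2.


D/200 = 21.1/200 = 0.1055 m
(D/200)^2 = 0.1055^2 = 0.01113025
BA = 3.141593 * 0.01113025 = 0.0349667 ≈ 0.0350 m^2

0.0350 m^2


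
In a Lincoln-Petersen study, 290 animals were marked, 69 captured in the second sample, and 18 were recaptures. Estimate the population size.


N = M * C / R = 290 * 69 / 18 = 20010 / 18 = 1111.67 ≈ 1112

1112 individuals
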